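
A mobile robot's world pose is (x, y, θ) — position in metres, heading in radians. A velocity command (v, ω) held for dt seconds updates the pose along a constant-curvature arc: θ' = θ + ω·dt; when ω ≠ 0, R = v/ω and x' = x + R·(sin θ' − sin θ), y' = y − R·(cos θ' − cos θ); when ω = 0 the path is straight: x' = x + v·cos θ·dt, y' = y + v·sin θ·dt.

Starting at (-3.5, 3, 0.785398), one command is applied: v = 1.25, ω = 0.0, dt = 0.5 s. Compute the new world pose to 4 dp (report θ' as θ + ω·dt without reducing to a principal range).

θ' = 0.7854 + 0.0·0.5 = 0.7854
ω = 0 → straight: x' = -3.5 + 1.25·cos(0.7854)·0.5 = -3.0581
y' = 3 + 1.25·sin(0.7854)·0.5 = 3.4419

(-3.0581, 3.4419, 0.7854)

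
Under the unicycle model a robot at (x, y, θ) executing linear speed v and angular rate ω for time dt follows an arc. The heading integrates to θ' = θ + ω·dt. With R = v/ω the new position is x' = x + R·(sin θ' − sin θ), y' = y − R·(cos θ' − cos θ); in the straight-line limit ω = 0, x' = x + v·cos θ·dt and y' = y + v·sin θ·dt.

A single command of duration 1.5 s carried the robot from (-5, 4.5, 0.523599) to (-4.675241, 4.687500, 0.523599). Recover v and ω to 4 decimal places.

Δθ = 0.523599 − 0.523599 = 0.000000
ω = Δθ/dt = 0.000000/1.5 = 0.0000
ω = 0 → v = (Δx·cos θ + Δy·sin θ)/dt = 0.2500

v = 0.2500, ω = 0.0000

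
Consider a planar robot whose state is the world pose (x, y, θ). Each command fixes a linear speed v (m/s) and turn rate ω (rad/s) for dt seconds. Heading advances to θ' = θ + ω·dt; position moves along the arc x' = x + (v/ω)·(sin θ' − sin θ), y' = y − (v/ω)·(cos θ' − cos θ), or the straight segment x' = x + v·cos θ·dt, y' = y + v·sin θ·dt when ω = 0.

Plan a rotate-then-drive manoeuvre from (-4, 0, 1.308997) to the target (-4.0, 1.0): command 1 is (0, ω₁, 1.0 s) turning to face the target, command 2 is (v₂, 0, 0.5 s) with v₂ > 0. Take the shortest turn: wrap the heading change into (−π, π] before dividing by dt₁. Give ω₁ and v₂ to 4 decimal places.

ω₁ = 0.2618, v₂ = 2.0000

heading to target = atan2(1−0, -4−-4) = 1.5708
Δθ = wrap(1.5708 − 1.3090) = 0.2618; ω₁ = Δθ/dt₁ = 0.2618
distance = √((-4−-4)² + (1−0)²) = 1.0000; v₂ = distance/dt₂ = 2.0000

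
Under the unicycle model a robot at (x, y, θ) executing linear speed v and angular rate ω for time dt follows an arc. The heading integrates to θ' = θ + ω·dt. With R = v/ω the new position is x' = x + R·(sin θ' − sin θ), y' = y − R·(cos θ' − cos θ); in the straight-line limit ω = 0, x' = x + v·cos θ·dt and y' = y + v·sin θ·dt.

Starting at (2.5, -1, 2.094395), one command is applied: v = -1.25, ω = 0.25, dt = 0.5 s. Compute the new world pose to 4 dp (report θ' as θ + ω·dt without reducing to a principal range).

(2.8455, -1.5204, 2.2194)

θ' = 2.0944 + 0.25·0.5 = 2.2194
R = v/ω = -1.25/0.25 = -5.0000
x' = 2.5 + -5.0000·(sin 2.2194 − sin 2.0944) = 2.8455
y' = -1 − -5.0000·(cos 2.2194 − cos 2.0944) = -1.5204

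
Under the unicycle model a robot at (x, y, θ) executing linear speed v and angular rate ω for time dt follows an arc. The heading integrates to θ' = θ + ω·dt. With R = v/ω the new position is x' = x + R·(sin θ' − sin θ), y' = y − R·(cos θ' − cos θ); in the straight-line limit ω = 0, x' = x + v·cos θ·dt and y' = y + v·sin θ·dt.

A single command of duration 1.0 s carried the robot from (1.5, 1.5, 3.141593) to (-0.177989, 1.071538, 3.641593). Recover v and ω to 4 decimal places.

v = 1.7500, ω = 0.5000

Δθ = 3.641593 − 3.141593 = 0.500000
ω = Δθ/dt = 0.500000/1.0 = 0.5000
R = Δx/(sin θ' − sin θ) = 3.5000
v = R·ω = 3.5000·0.5000 = 1.7500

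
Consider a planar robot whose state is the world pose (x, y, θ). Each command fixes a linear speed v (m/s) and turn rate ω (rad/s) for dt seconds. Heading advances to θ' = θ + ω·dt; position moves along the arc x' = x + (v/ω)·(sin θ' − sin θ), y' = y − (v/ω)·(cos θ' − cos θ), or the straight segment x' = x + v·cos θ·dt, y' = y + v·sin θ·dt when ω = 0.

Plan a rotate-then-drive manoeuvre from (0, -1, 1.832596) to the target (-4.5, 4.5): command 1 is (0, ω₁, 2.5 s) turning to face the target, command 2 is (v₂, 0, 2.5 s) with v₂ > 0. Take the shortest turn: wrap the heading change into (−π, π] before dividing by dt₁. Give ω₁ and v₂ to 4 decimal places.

ω₁ = 0.1696, v₂ = 2.8425

heading to target = atan2(4.5−-1, -4.5−0) = 2.2565
Δθ = wrap(2.2565 − 1.8326) = 0.4239; ω₁ = Δθ/dt₁ = 0.1696
distance = √((-4.5−0)² + (4.5−-1)²) = 7.1063; v₂ = distance/dt₂ = 2.8425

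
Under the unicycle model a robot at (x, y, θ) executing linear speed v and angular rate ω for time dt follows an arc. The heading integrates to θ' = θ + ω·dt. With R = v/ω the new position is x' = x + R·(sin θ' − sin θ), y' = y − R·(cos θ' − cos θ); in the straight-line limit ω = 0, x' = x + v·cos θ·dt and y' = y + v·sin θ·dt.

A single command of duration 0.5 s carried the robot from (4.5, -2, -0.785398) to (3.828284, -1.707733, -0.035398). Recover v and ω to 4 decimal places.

Δθ = -0.035398 − -0.785398 = 0.750000
ω = Δθ/dt = 0.750000/0.5 = 1.5000
R = Δx/(sin θ' − sin θ) = -1.0000
v = R·ω = -1.0000·1.5000 = -1.5000

v = -1.5000, ω = 1.5000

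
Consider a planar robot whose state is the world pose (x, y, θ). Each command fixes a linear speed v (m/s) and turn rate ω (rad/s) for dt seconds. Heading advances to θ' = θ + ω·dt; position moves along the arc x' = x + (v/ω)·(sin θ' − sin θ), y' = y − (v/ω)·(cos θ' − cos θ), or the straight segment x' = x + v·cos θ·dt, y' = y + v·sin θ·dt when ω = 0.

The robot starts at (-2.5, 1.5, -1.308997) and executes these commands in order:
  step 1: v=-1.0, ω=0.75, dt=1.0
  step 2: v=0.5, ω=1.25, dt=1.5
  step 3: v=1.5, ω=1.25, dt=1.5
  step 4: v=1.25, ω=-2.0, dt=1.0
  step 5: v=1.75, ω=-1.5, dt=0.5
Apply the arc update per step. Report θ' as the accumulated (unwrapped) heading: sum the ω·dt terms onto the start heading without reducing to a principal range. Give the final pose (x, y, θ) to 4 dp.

step 1: θ'=-0.5590 (R=-1.3333) → pose (-3.0808, 2.2853, -0.5590)
step 2: θ'=1.3160 (R=0.4000) → pose (-2.4816, 2.5236, 1.3160)
step 3: θ'=3.1910 (R=1.2000) → pose (-3.7021, 4.0246, 3.1910)
step 4: θ'=1.1910 (R=-0.6250) → pose (-4.3134, 4.8805, 1.1910)
step 5: θ'=0.4410 (R=-1.1667) → pose (-3.7279, 5.5030, 0.4410)

(-3.7279, 5.5030, 0.4410)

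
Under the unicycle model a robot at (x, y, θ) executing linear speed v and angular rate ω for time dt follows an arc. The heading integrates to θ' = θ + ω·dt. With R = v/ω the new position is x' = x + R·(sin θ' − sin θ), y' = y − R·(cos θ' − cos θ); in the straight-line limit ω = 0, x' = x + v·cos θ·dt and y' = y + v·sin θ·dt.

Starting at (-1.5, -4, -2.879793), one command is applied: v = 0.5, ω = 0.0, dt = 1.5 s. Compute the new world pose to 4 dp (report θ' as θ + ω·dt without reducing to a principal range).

(-2.2244, -4.1941, -2.8798)

θ' = -2.8798 + 0.0·1.5 = -2.8798
ω = 0 → straight: x' = -1.5 + 0.5·cos(-2.8798)·1.5 = -2.2244
y' = -4 + 0.5·sin(-2.8798)·1.5 = -4.1941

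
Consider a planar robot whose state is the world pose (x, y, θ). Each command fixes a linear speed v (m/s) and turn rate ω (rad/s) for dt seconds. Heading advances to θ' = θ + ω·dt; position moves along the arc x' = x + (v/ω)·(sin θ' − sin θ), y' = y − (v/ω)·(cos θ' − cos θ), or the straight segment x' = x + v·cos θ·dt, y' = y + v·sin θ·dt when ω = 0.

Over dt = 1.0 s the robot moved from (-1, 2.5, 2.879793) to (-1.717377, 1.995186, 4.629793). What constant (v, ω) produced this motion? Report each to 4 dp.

v = 1.0000, ω = 1.7500

Δθ = 4.629793 − 2.879793 = 1.750000
ω = Δθ/dt = 1.750000/1.0 = 1.7500
R = Δx/(sin θ' − sin θ) = 0.5714
v = R·ω = 0.5714·1.7500 = 1.0000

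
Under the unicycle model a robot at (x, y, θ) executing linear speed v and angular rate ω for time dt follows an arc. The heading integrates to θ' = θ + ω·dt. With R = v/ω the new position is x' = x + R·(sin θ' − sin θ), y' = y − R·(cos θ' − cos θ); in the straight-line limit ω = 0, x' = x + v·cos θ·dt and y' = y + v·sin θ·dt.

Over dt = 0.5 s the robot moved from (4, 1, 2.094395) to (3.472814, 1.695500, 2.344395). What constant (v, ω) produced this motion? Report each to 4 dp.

Δθ = 2.344395 − 2.094395 = 0.250000
ω = Δθ/dt = 0.250000/0.5 = 0.5000
R = −Δy/(cos θ' − cos θ) = 3.5000
v = R·ω = 3.5000·0.5000 = 1.7500

v = 1.7500, ω = 0.5000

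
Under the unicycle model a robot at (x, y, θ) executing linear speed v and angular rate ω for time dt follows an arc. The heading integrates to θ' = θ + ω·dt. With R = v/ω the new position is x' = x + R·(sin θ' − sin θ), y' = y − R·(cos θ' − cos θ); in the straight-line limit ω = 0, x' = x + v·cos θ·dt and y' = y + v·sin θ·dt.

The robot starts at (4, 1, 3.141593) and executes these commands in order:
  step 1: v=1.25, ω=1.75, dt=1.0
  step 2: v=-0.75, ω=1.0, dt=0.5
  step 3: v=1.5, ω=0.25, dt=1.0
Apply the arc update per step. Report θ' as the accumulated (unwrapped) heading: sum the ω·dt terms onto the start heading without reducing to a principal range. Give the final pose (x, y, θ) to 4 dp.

(4.2203, -0.5420, 5.6416)

step 1: θ'=4.8916 (R=0.7143) → pose (3.2972, 0.1584, 4.8916)
step 2: θ'=5.3916 (R=-0.7500) → pose (3.1427, 0.4958, 5.3916)
step 3: θ'=5.6416 (R=6.0000) → pose (4.2203, -0.5420, 5.6416)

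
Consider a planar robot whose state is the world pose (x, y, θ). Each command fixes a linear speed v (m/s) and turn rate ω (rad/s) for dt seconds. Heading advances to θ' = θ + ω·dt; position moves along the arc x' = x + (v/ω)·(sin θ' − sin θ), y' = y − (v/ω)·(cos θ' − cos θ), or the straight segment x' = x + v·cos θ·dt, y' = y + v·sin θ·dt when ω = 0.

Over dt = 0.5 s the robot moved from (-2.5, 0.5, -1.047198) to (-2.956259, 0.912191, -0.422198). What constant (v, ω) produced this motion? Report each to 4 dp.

v = -1.2500, ω = 1.2500

Δθ = -0.422198 − -1.047198 = 0.625000
ω = Δθ/dt = 0.625000/0.5 = 1.2500
R = Δx/(sin θ' − sin θ) = -1.0000
v = R·ω = -1.0000·1.2500 = -1.2500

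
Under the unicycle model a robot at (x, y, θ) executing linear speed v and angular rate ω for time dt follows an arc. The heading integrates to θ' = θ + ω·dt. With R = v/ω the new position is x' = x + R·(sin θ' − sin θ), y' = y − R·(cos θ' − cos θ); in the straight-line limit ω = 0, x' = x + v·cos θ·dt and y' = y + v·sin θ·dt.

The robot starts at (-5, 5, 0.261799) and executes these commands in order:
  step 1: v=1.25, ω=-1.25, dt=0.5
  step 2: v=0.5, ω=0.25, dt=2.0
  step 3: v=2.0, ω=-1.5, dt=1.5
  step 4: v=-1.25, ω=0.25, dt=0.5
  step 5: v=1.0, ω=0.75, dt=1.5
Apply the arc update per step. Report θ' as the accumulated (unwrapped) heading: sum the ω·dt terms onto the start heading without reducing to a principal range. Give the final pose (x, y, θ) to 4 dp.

(-1.5848, 1.9948, -0.8632)

step 1: θ'=-0.3632 (R=-1.0000) → pose (-4.3859, 4.9688, -0.3632)
step 2: θ'=0.1368 (R=2.0000) → pose (-3.4026, 4.8571, 0.1368)
step 3: θ'=-2.1132 (R=-1.3333) → pose (-2.0788, 2.8479, -2.1132)
step 4: θ'=-1.9882 (R=-5.0000) → pose (-1.7905, 3.4020, -1.9882)
step 5: θ'=-0.8632 (R=1.3333) → pose (-1.5848, 1.9948, -0.8632)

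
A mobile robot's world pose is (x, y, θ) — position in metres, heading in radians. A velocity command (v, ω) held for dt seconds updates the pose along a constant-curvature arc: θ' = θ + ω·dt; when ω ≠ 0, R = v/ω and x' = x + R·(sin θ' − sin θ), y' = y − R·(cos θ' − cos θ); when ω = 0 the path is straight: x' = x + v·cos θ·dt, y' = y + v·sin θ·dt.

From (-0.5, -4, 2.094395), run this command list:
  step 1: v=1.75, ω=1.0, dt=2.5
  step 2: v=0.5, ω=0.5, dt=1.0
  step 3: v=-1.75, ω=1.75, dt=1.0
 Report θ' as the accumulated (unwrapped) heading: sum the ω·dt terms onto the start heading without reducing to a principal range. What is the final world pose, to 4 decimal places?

step 1: θ'=4.5944 (R=1.7500) → pose (-3.7534, -4.6690, 4.5944)
step 2: θ'=5.0944 (R=1.0000) → pose (-3.6882, -5.1595, 5.0944)
step 3: θ'=6.8444 (R=-1.0000) → pose (-5.1484, -4.6857, 6.8444)

(-5.1484, -4.6857, 6.8444)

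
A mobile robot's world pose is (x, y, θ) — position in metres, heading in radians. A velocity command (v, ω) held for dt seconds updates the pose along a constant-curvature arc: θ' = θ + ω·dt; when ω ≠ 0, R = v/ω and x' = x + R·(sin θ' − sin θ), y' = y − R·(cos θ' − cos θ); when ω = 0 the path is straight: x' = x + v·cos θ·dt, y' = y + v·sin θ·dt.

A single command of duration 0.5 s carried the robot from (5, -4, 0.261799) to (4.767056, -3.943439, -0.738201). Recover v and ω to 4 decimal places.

v = -0.5000, ω = -2.0000

Δθ = -0.738201 − 0.261799 = -1.000000
ω = Δθ/dt = -1.000000/0.5 = -2.0000
R = Δx/(sin θ' − sin θ) = 0.2500
v = R·ω = 0.2500·-2.0000 = -0.5000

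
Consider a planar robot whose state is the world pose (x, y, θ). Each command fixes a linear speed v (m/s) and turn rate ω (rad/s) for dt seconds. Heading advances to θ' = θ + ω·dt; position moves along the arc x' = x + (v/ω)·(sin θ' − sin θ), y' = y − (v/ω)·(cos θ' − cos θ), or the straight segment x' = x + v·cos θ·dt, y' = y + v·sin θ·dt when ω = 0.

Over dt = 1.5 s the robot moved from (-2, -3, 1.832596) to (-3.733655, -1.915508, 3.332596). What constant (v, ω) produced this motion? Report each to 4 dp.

v = 1.5000, ω = 1.0000

Δθ = 3.332596 − 1.832596 = 1.500000
ω = Δθ/dt = 1.500000/1.5 = 1.0000
R = Δx/(sin θ' − sin θ) = 1.5000
v = R·ω = 1.5000·1.0000 = 1.5000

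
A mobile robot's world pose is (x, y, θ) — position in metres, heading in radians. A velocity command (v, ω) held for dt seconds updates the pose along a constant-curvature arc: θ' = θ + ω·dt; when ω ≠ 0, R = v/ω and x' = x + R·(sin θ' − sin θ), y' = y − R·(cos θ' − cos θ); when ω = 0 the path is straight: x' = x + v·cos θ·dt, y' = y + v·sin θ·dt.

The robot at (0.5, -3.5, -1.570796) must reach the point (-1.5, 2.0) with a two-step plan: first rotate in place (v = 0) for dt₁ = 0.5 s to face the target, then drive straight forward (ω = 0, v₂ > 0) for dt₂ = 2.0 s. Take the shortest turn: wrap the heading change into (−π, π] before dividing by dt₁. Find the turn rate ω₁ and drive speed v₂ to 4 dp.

heading to target = atan2(2−-3.5, -1.5−0.5) = 1.9196
Δθ = wrap(1.9196 − -1.5708) = -2.7928; ω₁ = Δθ/dt₁ = -5.5856
distance = √((-1.5−0.5)² + (2−-3.5)²) = 5.8523; v₂ = distance/dt₂ = 2.9262

ω₁ = -5.5856, v₂ = 2.9262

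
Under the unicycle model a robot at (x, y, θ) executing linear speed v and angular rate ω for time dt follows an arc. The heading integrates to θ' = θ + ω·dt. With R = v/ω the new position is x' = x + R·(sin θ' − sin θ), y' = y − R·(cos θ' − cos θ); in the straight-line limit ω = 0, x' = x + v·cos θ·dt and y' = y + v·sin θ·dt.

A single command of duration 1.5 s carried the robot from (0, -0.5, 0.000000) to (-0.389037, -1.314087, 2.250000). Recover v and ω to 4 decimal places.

Δθ = 2.250000 − 0.000000 = 2.250000
ω = Δθ/dt = 2.250000/1.5 = 1.5000
R = −Δy/(cos θ' − cos θ) = -0.5000
v = R·ω = -0.5000·1.5000 = -0.7500

v = -0.7500, ω = 1.5000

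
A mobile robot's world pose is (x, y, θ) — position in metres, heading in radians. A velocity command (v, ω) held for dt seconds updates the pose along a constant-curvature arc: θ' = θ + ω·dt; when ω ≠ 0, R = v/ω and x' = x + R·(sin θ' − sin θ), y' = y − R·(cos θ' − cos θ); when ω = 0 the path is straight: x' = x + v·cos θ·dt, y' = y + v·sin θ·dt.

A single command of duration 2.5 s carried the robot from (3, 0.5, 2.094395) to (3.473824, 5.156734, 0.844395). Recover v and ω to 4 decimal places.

v = 2.0000, ω = -0.5000

Δθ = 0.844395 − 2.094395 = -1.250000
ω = Δθ/dt = -1.250000/2.5 = -0.5000
R = −Δy/(cos θ' − cos θ) = -4.0000
v = R·ω = -4.0000·-0.5000 = 2.0000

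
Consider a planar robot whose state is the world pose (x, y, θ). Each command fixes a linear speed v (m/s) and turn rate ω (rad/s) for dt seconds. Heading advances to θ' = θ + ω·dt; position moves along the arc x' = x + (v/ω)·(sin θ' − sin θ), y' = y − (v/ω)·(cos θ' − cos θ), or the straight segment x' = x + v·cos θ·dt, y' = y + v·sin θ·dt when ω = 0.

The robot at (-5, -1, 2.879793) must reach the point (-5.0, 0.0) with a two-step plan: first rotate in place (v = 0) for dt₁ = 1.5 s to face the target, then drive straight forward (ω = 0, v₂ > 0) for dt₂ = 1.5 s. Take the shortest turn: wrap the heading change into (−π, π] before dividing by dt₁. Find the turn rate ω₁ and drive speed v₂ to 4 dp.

heading to target = atan2(0−-1, -5−-5) = 1.5708
Δθ = wrap(1.5708 − 2.8798) = -1.3090; ω₁ = Δθ/dt₁ = -0.8727
distance = √((-5−-5)² + (0−-1)²) = 1.0000; v₂ = distance/dt₂ = 0.6667

ω₁ = -0.8727, v₂ = 0.6667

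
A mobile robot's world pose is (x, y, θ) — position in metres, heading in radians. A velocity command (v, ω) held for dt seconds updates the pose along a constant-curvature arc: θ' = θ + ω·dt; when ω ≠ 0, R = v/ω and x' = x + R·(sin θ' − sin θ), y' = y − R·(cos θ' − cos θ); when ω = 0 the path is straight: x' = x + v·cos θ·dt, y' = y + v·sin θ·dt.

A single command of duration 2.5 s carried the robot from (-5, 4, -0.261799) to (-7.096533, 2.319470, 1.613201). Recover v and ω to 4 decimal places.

v = -1.2500, ω = 0.7500

Δθ = 1.613201 − -0.261799 = 1.875000
ω = Δθ/dt = 1.875000/2.5 = 0.7500
R = Δx/(sin θ' − sin θ) = -1.6667
v = R·ω = -1.6667·0.7500 = -1.2500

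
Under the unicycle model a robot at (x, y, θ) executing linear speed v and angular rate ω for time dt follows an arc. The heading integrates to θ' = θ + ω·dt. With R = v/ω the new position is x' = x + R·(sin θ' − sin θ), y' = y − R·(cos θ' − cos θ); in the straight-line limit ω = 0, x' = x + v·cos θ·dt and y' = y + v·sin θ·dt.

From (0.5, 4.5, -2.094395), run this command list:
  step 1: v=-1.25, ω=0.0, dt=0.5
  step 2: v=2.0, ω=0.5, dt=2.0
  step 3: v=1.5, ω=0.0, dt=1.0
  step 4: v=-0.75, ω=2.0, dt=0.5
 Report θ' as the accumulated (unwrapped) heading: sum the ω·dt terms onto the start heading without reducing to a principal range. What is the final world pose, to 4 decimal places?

step 1: θ'=-2.0944 (straight) → pose (0.8125, 5.0413, -2.0944)
step 2: θ'=-1.0944 (R=4.0000) → pose (0.7220, 1.2069, -1.0944)
step 3: θ'=-1.0944 (straight) → pose (1.4099, -0.1260, -1.0944)
step 4: θ'=-0.0944 (R=-0.3750) → pose (1.1120, 0.0753, -0.0944)

(1.1120, 0.0753, -0.0944)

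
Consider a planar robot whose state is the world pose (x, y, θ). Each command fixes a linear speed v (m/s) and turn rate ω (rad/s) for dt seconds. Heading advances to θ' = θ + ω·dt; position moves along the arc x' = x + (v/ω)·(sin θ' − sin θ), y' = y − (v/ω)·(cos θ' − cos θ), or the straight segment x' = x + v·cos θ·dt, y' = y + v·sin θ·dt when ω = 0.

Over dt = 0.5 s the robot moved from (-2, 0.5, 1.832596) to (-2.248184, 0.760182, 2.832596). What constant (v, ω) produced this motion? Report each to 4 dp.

Δθ = 2.832596 − 1.832596 = 1.000000
ω = Δθ/dt = 1.000000/0.5 = 2.0000
R = −Δy/(cos θ' − cos θ) = 0.3750
v = R·ω = 0.3750·2.0000 = 0.7500

v = 0.7500, ω = 2.0000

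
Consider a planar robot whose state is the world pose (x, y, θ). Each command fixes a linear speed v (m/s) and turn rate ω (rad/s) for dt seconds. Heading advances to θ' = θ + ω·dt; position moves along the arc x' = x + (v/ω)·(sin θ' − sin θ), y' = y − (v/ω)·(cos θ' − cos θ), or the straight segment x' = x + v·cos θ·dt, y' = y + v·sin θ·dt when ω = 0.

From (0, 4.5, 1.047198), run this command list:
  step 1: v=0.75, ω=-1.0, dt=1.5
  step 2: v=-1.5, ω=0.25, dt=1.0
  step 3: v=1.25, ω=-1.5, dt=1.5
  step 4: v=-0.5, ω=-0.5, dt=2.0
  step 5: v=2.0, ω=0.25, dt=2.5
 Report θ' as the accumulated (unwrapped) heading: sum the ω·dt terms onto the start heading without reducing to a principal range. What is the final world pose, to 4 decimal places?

step 1: θ'=-0.4528 (R=-0.7500) → pose (0.9776, 4.7994, -0.4528)
step 2: θ'=-0.2028 (R=-6.0000) → pose (-0.4388, 5.2811, -0.2028)
step 3: θ'=-2.4528 (R=-0.8333) → pose (-0.0770, 3.8215, -2.4528)
step 4: θ'=-3.4528 (R=1.0000) → pose (0.8648, 4.0015, -3.4528)
step 5: θ'=-2.8278 (R=8.0000) → pose (-4.0542, 3.9951, -2.8278)

(-4.0542, 3.9951, -2.8278)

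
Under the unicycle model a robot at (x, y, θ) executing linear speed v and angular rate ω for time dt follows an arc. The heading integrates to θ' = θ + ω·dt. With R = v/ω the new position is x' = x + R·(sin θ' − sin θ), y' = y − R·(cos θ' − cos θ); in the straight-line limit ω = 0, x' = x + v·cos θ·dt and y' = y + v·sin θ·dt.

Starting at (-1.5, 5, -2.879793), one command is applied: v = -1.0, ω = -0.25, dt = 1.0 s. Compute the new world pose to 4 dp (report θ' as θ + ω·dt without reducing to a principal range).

(-0.5119, 5.1360, -3.1298)

θ' = -2.8798 + -0.25·1.0 = -3.1298
R = v/ω = -1.0/-0.25 = 4.0000
x' = -1.5 + 4.0000·(sin -3.1298 − sin -2.8798) = -0.5119
y' = 5 − 4.0000·(cos -3.1298 − cos -2.8798) = 5.1360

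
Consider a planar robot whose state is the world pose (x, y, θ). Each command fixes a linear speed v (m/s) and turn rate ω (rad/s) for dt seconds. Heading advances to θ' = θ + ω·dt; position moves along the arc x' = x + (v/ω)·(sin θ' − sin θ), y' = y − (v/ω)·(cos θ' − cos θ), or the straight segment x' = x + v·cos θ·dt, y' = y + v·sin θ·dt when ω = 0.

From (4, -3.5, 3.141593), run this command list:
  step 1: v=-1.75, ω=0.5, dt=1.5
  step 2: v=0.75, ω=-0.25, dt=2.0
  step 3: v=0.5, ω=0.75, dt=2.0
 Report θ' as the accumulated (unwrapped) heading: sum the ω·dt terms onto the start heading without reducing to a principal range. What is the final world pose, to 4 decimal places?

step 1: θ'=3.8916 (R=-3.5000) → pose (6.3857, -2.5609, 3.8916)
step 2: θ'=3.3916 (R=-3.0000) → pose (5.0830, -3.2726, 3.3916)
step 3: θ'=4.8916 (R=0.6667) → pose (4.5920, -4.0374, 4.8916)

(4.5920, -4.0374, 4.8916)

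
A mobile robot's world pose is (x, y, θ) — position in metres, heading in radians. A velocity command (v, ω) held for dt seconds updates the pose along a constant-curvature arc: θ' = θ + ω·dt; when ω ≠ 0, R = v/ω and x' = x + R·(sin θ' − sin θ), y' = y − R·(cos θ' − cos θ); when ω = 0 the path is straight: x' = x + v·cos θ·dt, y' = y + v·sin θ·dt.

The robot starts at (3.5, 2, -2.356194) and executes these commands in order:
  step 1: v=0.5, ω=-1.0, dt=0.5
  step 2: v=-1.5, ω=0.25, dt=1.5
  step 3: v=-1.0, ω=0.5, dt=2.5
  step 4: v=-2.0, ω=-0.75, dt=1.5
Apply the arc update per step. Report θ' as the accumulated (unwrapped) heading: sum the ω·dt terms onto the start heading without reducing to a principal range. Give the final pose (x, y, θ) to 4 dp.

step 1: θ'=-2.8562 (R=-0.5000) → pose (3.2872, 1.8738, -2.8562)
step 2: θ'=-2.4812 (R=-6.0000) → pose (5.2786, 2.8926, -2.4812)
step 3: θ'=-1.2312 (R=-2.0000) → pose (5.9375, 5.1383, -1.2312)
step 4: θ'=-2.3562 (R=2.6667) → pose (6.5662, 7.9122, -2.3562)

(6.5662, 7.9122, -2.3562)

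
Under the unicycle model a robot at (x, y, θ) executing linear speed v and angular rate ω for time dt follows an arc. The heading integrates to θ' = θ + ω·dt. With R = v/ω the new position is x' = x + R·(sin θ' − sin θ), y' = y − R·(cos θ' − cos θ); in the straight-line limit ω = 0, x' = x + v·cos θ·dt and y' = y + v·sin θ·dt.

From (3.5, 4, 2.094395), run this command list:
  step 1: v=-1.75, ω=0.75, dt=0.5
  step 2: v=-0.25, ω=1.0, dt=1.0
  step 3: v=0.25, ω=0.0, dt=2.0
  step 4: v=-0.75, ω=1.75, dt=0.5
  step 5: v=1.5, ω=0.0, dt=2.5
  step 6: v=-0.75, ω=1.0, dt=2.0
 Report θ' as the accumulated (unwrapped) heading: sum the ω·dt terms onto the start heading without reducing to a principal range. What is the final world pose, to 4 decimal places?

(1.9977, 0.9099, 6.3444)

step 1: θ'=2.4694 (R=-2.3333) → pose (4.0677, 3.3409, 2.4694)
step 2: θ'=3.4694 (R=-0.2500) → pose (4.3039, 3.2999, 3.4694)
step 3: θ'=3.4694 (straight) → pose (3.8305, 3.1389, 3.4694)
step 4: θ'=4.3444 (R=-0.4286) → pose (4.0924, 3.3905, 4.3444)
step 5: θ'=4.3444 (straight) → pose (2.7434, -0.1085, 4.3444)
step 6: θ'=6.3444 (R=-0.7500) → pose (1.9977, 0.9099, 6.3444)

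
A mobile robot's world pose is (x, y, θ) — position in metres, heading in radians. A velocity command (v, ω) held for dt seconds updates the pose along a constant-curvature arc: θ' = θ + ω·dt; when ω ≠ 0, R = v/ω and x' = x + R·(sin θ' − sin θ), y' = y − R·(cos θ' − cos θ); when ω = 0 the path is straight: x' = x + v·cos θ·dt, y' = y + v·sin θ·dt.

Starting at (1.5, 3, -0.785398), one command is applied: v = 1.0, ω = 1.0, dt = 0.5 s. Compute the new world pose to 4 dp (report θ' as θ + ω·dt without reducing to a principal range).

(1.9256, 2.7476, -0.2854)

θ' = -0.7854 + 1.0·0.5 = -0.2854
R = v/ω = 1.0/1.0 = 1.0000
x' = 1.5 + 1.0000·(sin -0.2854 − sin -0.7854) = 1.9256
y' = 3 − 1.0000·(cos -0.2854 − cos -0.7854) = 2.7476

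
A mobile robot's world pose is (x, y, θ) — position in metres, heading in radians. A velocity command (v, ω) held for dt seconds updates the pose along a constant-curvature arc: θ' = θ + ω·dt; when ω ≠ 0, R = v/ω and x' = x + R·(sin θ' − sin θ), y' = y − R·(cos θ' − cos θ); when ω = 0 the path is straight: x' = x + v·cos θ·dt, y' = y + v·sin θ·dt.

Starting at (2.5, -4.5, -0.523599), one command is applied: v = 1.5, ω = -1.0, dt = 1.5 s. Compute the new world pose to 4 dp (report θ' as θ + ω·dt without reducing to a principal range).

(3.0988, -6.4553, -2.0236)

θ' = -0.5236 + -1.0·1.5 = -2.0236
R = v/ω = 1.5/-1.0 = -1.5000
x' = 2.5 + -1.5000·(sin -2.0236 − sin -0.5236) = 3.0988
y' = -4.5 − -1.5000·(cos -2.0236 − cos -0.5236) = -6.4553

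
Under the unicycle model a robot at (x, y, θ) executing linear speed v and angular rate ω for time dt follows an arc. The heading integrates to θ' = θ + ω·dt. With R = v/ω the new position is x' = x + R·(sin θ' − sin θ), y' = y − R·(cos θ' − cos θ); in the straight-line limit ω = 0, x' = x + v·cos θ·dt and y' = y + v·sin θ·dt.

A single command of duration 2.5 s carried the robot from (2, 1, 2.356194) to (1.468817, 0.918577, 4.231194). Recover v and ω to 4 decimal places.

v = 0.2500, ω = 0.7500

Δθ = 4.231194 − 2.356194 = 1.875000
ω = Δθ/dt = 1.875000/2.5 = 0.7500
R = Δx/(sin θ' − sin θ) = 0.3333
v = R·ω = 0.3333·0.7500 = 0.2500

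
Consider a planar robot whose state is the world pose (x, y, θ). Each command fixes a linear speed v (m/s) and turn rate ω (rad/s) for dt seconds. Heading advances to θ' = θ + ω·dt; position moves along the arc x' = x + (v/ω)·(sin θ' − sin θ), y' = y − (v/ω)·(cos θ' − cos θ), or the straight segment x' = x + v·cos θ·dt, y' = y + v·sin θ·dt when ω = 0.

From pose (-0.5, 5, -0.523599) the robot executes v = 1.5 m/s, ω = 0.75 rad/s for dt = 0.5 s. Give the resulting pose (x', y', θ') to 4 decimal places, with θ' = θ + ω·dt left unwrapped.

θ' = -0.5236 + 0.75·0.5 = -0.1486
R = v/ω = 1.5/0.75 = 2.0000
x' = -0.5 + 2.0000·(sin -0.1486 − sin -0.5236) = 0.2039
y' = 5 − 2.0000·(cos -0.1486 − cos -0.5236) = 4.7541

(0.2039, 4.7541, -0.1486)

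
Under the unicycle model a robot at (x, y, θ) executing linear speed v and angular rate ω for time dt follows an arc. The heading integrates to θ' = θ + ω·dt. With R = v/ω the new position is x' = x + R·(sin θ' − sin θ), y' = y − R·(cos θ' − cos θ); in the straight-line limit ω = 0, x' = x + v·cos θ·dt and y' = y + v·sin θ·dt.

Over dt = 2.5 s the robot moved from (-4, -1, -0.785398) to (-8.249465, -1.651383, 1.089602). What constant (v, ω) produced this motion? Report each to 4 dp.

v = -2.0000, ω = 0.7500

Δθ = 1.089602 − -0.785398 = 1.875000
ω = Δθ/dt = 1.875000/2.5 = 0.7500
R = Δx/(sin θ' − sin θ) = -2.6667
v = R·ω = -2.6667·0.7500 = -2.0000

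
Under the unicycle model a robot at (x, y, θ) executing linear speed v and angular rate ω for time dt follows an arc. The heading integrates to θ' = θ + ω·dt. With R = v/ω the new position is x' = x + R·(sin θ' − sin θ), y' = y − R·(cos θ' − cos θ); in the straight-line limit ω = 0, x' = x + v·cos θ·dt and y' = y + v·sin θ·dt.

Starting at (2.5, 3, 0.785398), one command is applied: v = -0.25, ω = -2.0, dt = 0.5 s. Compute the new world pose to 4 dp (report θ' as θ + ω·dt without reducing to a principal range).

(2.3850, 2.9663, -0.2146)

θ' = 0.7854 + -2.0·0.5 = -0.2146
R = v/ω = -0.25/-2.0 = 0.1250
x' = 2.5 + 0.1250·(sin -0.2146 − sin 0.7854) = 2.3850
y' = 3 − 0.1250·(cos -0.2146 − cos 0.7854) = 2.9663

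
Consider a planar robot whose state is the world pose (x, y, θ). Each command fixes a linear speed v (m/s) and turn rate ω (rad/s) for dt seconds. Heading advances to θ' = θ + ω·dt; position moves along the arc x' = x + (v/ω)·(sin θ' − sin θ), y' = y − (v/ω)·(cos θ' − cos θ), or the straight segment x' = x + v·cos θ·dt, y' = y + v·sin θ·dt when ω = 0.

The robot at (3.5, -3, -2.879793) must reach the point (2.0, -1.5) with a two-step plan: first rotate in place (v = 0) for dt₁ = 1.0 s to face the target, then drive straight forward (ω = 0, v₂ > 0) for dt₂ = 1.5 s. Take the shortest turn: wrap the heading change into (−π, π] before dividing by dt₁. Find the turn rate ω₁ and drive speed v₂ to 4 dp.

heading to target = atan2(-1.5−-3, 2−3.5) = 2.3562
Δθ = wrap(2.3562 − -2.8798) = -1.0472; ω₁ = Δθ/dt₁ = -1.0472
distance = √((2−3.5)² + (-1.5−-3)²) = 2.1213; v₂ = distance/dt₂ = 1.4142

ω₁ = -1.0472, v₂ = 1.4142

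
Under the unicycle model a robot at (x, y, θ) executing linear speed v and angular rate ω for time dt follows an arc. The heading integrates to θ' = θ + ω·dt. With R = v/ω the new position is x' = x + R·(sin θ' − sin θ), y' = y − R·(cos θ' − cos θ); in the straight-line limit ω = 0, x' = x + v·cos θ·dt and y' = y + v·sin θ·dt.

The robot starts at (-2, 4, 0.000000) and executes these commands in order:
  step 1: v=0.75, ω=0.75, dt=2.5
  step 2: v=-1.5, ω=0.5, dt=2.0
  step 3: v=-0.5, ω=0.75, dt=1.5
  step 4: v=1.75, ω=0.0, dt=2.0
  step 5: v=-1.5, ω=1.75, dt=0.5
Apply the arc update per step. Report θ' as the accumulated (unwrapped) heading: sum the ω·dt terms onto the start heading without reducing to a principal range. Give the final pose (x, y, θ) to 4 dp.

(-0.3844, 1.5617, 4.8750)

step 1: θ'=1.8750 (R=1.0000) → pose (-1.0459, 5.2995, 1.8750)
step 2: θ'=2.8750 (R=-3.0000) → pose (1.0260, 3.3041, 2.8750)
step 3: θ'=4.0000 (R=-0.6667) → pose (1.7062, 3.5115, 4.0000)
step 4: θ'=4.0000 (straight) → pose (-0.5816, 0.8627, 4.0000)
step 5: θ'=4.8750 (R=-0.8571) → pose (-0.3844, 1.5617, 4.8750)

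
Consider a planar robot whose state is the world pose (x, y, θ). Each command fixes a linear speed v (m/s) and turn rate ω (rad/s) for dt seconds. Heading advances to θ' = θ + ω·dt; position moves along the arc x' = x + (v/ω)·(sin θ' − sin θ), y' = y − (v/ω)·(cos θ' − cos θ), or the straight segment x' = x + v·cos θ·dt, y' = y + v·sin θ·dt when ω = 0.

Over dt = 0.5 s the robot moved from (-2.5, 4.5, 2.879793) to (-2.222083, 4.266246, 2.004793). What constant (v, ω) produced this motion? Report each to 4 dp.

Δθ = 2.004793 − 2.879793 = -0.875000
ω = Δθ/dt = -0.875000/0.5 = -1.7500
R = Δx/(sin θ' − sin θ) = 0.4286
v = R·ω = 0.4286·-1.7500 = -0.7500

v = -0.7500, ω = -1.7500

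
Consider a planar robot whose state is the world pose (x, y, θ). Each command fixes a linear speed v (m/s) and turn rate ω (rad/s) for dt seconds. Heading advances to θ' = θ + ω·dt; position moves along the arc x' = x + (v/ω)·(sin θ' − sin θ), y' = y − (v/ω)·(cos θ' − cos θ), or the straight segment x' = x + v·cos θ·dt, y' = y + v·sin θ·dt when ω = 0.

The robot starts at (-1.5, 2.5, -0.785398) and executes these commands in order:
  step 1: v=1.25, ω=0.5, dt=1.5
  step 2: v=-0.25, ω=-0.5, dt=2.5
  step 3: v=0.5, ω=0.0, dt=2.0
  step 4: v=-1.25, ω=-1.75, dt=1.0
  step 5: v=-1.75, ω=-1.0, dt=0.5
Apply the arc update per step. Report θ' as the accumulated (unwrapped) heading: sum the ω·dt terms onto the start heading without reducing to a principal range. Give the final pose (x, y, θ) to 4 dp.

(1.4654, 1.9560, -3.5354)

step 1: θ'=-0.0354 (R=2.5000) → pose (0.1793, 1.7693, -0.0354)
step 2: θ'=-1.2854 (R=0.5000) → pose (-0.2828, 2.1283, -1.2854)
step 3: θ'=-1.2854 (straight) → pose (-0.0012, 1.1687, -1.2854)
step 4: θ'=-3.0354 (R=0.7143) → pose (0.6084, 2.0801, -3.0354)
step 5: θ'=-3.5354 (R=1.7500) → pose (1.4654, 1.9560, -3.5354)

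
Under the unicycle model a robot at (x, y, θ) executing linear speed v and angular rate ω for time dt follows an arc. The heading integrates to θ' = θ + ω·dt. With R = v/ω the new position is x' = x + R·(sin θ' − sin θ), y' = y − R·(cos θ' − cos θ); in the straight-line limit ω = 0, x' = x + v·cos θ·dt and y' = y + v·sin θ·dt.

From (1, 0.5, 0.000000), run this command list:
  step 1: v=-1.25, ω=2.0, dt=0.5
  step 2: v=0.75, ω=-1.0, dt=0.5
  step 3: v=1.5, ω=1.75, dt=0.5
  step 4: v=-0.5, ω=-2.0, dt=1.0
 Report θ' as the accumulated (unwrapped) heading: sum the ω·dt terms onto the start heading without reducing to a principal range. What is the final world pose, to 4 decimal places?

step 1: θ'=1.0000 (R=-0.6250) → pose (0.4741, 0.2127, 1.0000)
step 2: θ'=0.5000 (R=-0.7500) → pose (0.7456, 0.4656, 0.5000)
step 3: θ'=1.3750 (R=0.8571) → pose (1.1754, 1.0511, 1.3750)
step 4: θ'=-0.6250 (R=0.2500) → pose (0.7839, 0.8970, -0.6250)

(0.7839, 0.8970, -0.6250)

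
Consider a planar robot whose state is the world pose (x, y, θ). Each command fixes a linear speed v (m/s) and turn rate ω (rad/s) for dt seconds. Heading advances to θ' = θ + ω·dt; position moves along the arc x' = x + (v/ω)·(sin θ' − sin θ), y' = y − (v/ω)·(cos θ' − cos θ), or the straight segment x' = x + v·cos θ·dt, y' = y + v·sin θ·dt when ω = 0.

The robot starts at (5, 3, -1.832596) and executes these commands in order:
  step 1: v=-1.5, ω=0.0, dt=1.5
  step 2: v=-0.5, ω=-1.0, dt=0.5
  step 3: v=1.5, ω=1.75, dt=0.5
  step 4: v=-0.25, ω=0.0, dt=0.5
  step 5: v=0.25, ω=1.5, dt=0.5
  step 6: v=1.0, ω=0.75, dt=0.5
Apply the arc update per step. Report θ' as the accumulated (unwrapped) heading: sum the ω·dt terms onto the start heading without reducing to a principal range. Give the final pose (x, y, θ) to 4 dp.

step 1: θ'=-1.8326 (straight) → pose (5.5823, 5.1733, -1.8326)
step 2: θ'=-2.3326 (R=0.5000) → pose (5.7035, 5.3890, -2.3326)
step 3: θ'=-1.4576 (R=0.8571) → pose (5.4721, 4.7006, -1.4576)
step 4: θ'=-1.4576 (straight) → pose (5.4580, 4.8248, -1.4576)
step 5: θ'=-0.7076 (R=0.1667) → pose (5.5152, 4.7170, -0.7076)
step 6: θ'=-0.3326 (R=1.3333) → pose (5.9466, 4.4699, -0.3326)

(5.9466, 4.4699, -0.3326)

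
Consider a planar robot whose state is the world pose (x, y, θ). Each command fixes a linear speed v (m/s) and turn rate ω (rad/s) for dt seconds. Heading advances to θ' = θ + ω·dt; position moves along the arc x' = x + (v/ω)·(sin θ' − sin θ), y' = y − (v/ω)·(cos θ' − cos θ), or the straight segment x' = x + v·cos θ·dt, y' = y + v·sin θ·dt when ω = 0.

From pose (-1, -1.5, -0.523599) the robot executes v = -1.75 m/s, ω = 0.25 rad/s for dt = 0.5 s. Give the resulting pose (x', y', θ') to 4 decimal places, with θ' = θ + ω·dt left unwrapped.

(-1.7831, -1.1109, -0.3986)

θ' = -0.5236 + 0.25·0.5 = -0.3986
R = v/ω = -1.75/0.25 = -7.0000
x' = -1 + -7.0000·(sin -0.3986 − sin -0.5236) = -1.7831
y' = -1.5 − -7.0000·(cos -0.3986 − cos -0.5236) = -1.1109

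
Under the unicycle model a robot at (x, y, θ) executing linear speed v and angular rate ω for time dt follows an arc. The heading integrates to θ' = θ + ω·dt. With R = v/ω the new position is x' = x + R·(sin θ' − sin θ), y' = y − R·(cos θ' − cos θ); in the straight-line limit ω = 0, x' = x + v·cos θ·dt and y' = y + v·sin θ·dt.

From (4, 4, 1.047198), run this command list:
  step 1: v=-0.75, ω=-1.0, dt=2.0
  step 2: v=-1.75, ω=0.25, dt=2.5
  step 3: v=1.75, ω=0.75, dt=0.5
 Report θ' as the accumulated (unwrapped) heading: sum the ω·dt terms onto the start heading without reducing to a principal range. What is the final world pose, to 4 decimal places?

(0.1490, 6.3903, 0.0472)

step 1: θ'=-0.9528 (R=0.7500) → pose (2.7392, 3.9404, -0.9528)
step 2: θ'=-0.3278 (R=-7.0000) → pose (-0.7124, 6.5119, -0.3278)
step 3: θ'=0.0472 (R=2.3333) → pose (0.1490, 6.3903, 0.0472)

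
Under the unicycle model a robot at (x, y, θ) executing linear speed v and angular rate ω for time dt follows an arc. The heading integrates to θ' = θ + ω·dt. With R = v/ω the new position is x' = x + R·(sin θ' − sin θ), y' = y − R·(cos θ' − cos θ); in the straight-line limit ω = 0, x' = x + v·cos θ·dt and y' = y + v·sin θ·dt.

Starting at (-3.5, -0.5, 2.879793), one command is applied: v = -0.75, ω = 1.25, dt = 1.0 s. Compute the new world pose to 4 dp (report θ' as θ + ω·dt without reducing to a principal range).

(-2.8437, -0.2506, 4.1298)

θ' = 2.8798 + 1.25·1.0 = 4.1298
R = v/ω = -0.75/1.25 = -0.6000
x' = -3.5 + -0.6000·(sin 4.1298 − sin 2.8798) = -2.8437
y' = -0.5 − -0.6000·(cos 4.1298 − cos 2.8798) = -0.2506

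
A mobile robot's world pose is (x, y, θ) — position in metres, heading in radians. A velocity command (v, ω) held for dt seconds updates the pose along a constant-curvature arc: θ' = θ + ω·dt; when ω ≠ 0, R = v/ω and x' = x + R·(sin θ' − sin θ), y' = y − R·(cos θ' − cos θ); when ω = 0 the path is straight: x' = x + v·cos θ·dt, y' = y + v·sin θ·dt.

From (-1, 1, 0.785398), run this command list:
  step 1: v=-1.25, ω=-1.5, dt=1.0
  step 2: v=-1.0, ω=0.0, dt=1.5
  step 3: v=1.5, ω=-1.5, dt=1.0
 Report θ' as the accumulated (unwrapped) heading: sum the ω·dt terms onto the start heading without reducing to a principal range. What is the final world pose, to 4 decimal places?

(-3.1239, 0.5872, -2.2146)

step 1: θ'=-0.7146 (R=0.8333) → pose (-2.1354, 0.9598, -0.7146)
step 2: θ'=-0.7146 (straight) → pose (-3.2684, 1.9428, -0.7146)
step 3: θ'=-2.2146 (R=-1.0000) → pose (-3.1239, 0.5872, -2.2146)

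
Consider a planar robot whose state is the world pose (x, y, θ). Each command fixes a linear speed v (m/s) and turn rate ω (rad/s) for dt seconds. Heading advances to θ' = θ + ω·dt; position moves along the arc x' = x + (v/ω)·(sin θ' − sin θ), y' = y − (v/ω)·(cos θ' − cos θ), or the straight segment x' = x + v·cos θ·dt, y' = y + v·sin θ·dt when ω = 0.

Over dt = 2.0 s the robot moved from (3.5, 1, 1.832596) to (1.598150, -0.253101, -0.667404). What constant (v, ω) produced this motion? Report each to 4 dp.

Δθ = -0.667404 − 1.832596 = -2.500000
ω = Δθ/dt = -2.500000/2.0 = -1.2500
R = Δx/(sin θ' − sin θ) = 1.2000
v = R·ω = 1.2000·-1.2500 = -1.5000

v = -1.5000, ω = -1.2500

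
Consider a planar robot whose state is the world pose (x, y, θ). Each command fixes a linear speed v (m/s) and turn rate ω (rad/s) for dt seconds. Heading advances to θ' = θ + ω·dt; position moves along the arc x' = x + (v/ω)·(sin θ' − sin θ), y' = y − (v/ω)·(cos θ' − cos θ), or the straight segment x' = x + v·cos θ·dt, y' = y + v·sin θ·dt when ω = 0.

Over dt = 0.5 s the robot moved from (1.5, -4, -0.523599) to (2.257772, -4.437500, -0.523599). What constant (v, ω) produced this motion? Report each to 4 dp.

Δθ = -0.523599 − -0.523599 = 0.000000
ω = Δθ/dt = 0.000000/0.5 = 0.0000
ω = 0 → v = (Δx·cos θ + Δy·sin θ)/dt = 1.7500

v = 1.7500, ω = 0.0000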